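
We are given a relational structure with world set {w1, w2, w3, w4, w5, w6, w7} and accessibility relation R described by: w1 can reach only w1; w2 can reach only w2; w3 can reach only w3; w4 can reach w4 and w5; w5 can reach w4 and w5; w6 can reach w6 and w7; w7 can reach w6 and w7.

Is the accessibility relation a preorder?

Reflexive: yes — every world is R-related to itself.
Transitive: yes — every two-step R-path is closed by a direct edge.
So R is a preorder.

Yes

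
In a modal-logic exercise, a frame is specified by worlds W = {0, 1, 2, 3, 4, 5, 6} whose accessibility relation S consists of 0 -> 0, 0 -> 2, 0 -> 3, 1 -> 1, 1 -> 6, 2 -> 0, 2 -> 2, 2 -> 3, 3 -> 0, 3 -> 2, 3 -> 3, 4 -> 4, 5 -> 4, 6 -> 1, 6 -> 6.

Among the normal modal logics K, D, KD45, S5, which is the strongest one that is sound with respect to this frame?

Serial (axiom D): yes — every world has a successor (e.g. 0 S 0).
Euclidean (axiom 5): yes — any two successors of a common world are S-related.
Transitive (axiom 4): yes — every two-step S-path is closed by a direct edge.
Reflexive (axiom T): no — 5 is not related to itself.
So F validates K, D, KD45; S5 would additionally require S to be reflexive. The strongest is KD45.

KD45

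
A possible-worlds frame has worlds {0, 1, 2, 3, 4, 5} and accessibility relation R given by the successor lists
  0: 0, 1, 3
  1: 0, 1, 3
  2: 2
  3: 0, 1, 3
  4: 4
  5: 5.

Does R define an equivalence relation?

Yes

Reflexive: yes — every world is R-related to itself.
Symmetric: yes — every pair in R has its reverse in R.
Transitive: yes — every two-step R-path is closed by a direct edge.
So R is an equivalence relation.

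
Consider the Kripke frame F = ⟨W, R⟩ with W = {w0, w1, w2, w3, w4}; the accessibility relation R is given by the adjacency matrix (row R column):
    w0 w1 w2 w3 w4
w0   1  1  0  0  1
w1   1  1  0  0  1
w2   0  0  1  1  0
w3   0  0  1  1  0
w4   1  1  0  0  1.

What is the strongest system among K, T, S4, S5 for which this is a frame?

S5

Reflexive (axiom T): yes — every world is R-related to itself.
Transitive (axiom 4): yes — every two-step R-path is closed by a direct edge.
Euclidean (axiom 5): yes — any two successors of a common world are R-related.
So F validates K, T, S4, S5. The strongest is S5.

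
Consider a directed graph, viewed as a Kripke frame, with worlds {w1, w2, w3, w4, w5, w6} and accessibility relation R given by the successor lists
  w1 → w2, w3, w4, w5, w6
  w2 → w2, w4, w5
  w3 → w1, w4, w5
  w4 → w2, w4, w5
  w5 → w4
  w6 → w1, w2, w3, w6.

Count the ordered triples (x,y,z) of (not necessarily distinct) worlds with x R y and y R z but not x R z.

Enumerating: (w1,w3,w1), (w1,w6,w1), (w3,w1,w2), (w3,w1,w3), (w3,w1,w6), (w3,w4,w2), (w5,w4,w2), (w5,w4,w5), (w6,w1,w4), (w6,w1,w5), (w6,w2,w4), (w6,w2,w5), (w6,w3,w4), (w6,w3,w5).

14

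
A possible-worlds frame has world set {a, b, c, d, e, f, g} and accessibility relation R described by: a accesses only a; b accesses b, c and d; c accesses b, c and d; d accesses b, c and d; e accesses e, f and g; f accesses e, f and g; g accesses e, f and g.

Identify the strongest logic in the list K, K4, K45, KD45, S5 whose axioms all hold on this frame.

Transitive (axiom 4): yes — every two-step R-path is closed by a direct edge.
Euclidean (axiom 5): yes — any two successors of a common world are R-related.
Serial (axiom D): yes — every world has a successor (e.g. a R a).
Reflexive (axiom T): yes — every world is R-related to itself.
So F validates K, K4, K45, KD45, S5. The strongest is S5.

S5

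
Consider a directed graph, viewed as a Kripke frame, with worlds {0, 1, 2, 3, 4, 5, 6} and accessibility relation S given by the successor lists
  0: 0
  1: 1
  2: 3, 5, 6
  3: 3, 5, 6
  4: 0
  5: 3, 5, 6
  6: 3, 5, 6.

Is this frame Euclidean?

Yes

Euclidean: yes — any two successors of a common world are S-related.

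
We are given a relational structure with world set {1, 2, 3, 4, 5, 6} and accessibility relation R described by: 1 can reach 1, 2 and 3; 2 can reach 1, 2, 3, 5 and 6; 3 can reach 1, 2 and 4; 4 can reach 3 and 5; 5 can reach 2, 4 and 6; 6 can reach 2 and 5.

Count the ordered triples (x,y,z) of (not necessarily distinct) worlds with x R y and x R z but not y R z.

Enumerating: (1,3,3), (2,1,5), (2,1,6), (2,3,3), (2,3,5), (2,3,6), (2,5,1), (2,5,3), (2,5,5), (2,6,1), (2,6,3), (2,6,6), … and 16 more.
Total: 28.

28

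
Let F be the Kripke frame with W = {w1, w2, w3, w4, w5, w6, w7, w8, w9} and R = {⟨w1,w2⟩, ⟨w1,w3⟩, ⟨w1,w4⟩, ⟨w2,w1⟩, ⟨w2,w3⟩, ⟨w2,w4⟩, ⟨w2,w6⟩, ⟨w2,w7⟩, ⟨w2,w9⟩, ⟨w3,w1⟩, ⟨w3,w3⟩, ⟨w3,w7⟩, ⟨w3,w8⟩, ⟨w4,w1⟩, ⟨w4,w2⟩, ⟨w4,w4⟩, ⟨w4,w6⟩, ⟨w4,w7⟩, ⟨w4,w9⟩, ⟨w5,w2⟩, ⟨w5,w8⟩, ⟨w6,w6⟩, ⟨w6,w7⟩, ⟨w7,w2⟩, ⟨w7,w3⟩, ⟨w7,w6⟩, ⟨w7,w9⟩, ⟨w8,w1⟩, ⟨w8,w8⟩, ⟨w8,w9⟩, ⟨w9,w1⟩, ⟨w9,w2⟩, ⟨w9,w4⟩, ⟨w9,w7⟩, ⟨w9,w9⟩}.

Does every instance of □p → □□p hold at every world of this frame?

By correspondence theory, 4 is valid on a frame iff R is transitive.
Transitive: no — w1 R w2 and w2 R w6, but not w1 R w6.

No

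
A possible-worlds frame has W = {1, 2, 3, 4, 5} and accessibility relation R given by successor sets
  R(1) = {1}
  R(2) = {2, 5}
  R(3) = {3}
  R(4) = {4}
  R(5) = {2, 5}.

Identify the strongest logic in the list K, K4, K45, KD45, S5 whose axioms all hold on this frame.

S5

Transitive (axiom 4): yes — every two-step R-path is closed by a direct edge.
Euclidean (axiom 5): yes — any two successors of a common world are R-related.
Serial (axiom D): yes — every world has a successor (e.g. 1 R 1).
Reflexive (axiom T): yes — every world is R-related to itself.
So F validates K, K4, K45, KD45, S5. The strongest is S5.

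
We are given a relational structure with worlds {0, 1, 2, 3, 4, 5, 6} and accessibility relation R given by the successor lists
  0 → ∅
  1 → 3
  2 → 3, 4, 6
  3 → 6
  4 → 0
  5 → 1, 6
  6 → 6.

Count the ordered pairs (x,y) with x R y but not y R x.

8

Enumerating: (1,3), (2,3), (2,4), (2,6), (3,6), (4,0), (5,1), (5,6).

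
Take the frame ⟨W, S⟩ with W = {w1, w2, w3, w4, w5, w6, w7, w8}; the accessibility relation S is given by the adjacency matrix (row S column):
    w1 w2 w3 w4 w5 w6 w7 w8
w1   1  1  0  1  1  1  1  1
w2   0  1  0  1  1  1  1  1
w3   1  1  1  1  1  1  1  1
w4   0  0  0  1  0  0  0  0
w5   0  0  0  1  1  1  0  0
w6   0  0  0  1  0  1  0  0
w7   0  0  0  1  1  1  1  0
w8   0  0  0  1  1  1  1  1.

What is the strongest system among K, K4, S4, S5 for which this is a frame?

Transitive (axiom 4): yes — every two-step S-path is closed by a direct edge.
Reflexive (axiom T): yes — every world is S-related to itself.
Euclidean (axiom 5): no — w1 S w4 and w1 S w2, but not w4 S w2.
So F validates K, K4, S4; S5 would additionally require S to be Euclidean. The strongest is S4.

S4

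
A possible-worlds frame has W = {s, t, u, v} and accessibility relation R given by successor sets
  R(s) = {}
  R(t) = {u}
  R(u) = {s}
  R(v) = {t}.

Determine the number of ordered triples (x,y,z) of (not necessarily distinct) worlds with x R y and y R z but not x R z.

Enumerating: (t,u,s), (v,t,u).

2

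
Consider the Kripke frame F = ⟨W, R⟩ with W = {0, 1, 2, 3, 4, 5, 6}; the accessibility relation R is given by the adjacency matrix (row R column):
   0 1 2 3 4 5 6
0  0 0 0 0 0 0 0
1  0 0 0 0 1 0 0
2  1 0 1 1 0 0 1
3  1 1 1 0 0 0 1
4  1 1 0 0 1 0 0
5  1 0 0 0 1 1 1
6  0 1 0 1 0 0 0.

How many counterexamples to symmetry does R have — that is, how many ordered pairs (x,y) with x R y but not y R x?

Enumerating: (2,0), (2,6), (3,0), (3,1), (4,0), (5,0), (5,4), (5,6), (6,1).

9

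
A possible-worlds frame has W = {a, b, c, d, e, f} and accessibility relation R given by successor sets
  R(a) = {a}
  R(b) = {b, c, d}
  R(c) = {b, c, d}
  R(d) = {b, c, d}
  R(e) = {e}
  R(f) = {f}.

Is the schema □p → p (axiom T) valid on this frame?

Yes

Axiom T corresponds to the accessibility relation being reflexive.
Reflexive: yes — every world is R-related to itself.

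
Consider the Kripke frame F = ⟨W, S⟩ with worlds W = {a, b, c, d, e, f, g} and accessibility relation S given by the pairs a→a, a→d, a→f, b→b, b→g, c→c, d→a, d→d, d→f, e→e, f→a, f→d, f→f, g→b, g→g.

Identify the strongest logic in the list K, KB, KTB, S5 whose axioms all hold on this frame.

S5

Symmetric (axiom B): yes — every pair in S has its reverse in S.
Reflexive (axiom T): yes — every world is S-related to itself.
Euclidean (axiom 5): yes — any two successors of a common world are S-related.
So F validates K, KB, KTB, S5. The strongest is S5.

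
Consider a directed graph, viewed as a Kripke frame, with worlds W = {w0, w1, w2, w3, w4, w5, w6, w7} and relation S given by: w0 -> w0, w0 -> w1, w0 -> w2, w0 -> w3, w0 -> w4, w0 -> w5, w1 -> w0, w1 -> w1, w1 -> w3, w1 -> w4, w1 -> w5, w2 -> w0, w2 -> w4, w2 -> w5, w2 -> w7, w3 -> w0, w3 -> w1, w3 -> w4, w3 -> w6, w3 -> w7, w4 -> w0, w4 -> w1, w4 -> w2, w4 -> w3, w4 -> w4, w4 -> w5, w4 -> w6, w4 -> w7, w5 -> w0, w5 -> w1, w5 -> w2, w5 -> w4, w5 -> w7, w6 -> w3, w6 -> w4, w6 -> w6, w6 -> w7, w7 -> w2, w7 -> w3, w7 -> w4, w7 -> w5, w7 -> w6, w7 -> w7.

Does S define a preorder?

Reflexive: no — w2 is not related to itself.
Transitive: no — w0 S w2 and w2 S w7, but not w0 S w7.
So S is not a preorder.

No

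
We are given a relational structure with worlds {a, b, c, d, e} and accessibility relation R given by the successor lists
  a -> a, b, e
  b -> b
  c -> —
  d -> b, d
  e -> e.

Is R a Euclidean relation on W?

No

Euclidean: no — a R b and a R e, but not b R e.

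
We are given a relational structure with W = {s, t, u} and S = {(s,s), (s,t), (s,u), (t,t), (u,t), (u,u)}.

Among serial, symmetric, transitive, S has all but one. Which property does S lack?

Serial: yes — every world has a successor (e.g. s S s).
Symmetric: no — s S t but not t S s.
Transitive: yes — every two-step S-path is closed by a direct edge.
Only symmetric fails.

symmetric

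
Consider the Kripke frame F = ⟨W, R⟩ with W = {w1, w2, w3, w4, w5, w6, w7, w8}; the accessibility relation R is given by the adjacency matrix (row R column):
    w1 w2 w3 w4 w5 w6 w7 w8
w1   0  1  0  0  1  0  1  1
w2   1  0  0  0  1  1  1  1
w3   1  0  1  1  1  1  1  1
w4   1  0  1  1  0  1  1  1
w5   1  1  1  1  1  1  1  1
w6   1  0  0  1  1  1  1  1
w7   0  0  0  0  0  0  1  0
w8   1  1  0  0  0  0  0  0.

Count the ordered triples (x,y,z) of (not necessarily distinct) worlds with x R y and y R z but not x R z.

Enumerating: (w1,w2,w1), (w1,w2,w6), (w1,w5,w1), (w1,w5,w3), (w1,w5,w4), (w1,w5,w6), (w1,w8,w1), (w2,w1,w2), (w2,w5,w2), (w2,w5,w3), (w2,w5,w4), (w2,w6,w4), … and 21 more.
Total: 33.

33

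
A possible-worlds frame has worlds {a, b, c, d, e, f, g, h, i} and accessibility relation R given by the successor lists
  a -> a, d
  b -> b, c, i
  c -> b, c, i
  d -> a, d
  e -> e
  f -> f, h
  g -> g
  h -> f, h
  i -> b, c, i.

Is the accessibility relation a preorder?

Reflexive: yes — every world is R-related to itself.
Transitive: yes — every two-step R-path is closed by a direct edge.
So R is a preorder.

Yes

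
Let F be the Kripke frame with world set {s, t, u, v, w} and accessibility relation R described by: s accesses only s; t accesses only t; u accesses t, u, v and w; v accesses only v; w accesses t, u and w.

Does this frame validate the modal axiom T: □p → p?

The schema T characterises exactly the reflexive frames.
Reflexive: yes — every world is R-related to itself.

Yes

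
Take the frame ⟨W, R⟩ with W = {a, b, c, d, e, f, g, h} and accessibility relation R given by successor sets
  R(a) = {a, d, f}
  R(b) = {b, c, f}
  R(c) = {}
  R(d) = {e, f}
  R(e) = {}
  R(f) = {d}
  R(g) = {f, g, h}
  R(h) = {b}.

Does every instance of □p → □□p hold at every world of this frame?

The schema 4 characterises exactly the transitive frames.
Transitive: no — a R d and d R e, but not a R e.

No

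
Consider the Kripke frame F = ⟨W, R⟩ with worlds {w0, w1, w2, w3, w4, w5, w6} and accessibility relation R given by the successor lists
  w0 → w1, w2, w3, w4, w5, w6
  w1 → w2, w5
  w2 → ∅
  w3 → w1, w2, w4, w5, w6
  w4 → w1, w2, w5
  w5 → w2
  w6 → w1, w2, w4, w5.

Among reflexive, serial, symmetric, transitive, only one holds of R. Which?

transitive

Reflexive: no — w0 is not related to itself.
Serial: no — w2 has no R-successor.
Symmetric: no — w0 R w1 but not w1 R w0.
Transitive: yes — every two-step R-path is closed by a direct edge.
Only transitive holds.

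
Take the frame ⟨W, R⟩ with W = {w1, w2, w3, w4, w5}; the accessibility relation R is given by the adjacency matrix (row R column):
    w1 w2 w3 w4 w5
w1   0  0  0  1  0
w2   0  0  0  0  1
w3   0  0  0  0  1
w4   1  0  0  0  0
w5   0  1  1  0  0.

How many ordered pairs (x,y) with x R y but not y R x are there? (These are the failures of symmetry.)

0

R is symmetric; there are no such tuples.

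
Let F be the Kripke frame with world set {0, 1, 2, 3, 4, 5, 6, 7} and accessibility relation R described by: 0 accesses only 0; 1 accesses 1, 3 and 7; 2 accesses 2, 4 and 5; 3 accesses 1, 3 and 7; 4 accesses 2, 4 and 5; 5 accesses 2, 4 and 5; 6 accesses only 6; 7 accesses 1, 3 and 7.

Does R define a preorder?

Yes

Reflexive: yes — every world is R-related to itself.
Transitive: yes — every two-step R-path is closed by a direct edge.
So R is a preorder.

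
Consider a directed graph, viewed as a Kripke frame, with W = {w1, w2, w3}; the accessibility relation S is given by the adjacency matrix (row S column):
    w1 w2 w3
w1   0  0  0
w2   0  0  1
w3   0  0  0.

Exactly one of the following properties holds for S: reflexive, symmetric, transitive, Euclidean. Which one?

transitive

Reflexive: no — w1 is not related to itself.
Symmetric: no — w2 S w3 but not w3 S w2.
Transitive: yes — every two-step S-path is closed by a direct edge.
Euclidean: no — w2 S w3 and w2 S w3, but not w3 S w3.
Only transitive holds.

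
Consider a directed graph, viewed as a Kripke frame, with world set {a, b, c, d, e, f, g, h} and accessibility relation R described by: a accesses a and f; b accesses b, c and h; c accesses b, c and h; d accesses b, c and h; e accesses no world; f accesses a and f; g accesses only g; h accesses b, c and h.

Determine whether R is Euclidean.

Euclidean: yes — any two successors of a common world are R-related.

Yes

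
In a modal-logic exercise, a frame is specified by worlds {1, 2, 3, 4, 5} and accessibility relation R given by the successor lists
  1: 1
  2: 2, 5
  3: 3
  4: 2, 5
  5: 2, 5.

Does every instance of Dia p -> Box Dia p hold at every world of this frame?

The schema 5 characterises exactly the Euclidean frames.
Euclidean: yes — any two successors of a common world are R-related.

Yes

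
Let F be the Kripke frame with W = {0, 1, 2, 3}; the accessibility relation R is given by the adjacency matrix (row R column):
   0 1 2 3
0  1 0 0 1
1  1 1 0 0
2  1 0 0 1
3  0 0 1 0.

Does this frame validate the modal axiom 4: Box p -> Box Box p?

No

By correspondence theory, 4 is valid on a frame iff R is transitive.
Transitive: no — 0 R 3 and 3 R 2, but not 0 R 2.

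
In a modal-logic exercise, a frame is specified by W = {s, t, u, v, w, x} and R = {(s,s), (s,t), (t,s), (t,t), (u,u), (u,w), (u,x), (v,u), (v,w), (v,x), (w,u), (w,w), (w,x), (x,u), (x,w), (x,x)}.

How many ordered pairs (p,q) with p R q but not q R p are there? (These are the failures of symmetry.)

Enumerating: (v,u), (v,w), (v,x).

3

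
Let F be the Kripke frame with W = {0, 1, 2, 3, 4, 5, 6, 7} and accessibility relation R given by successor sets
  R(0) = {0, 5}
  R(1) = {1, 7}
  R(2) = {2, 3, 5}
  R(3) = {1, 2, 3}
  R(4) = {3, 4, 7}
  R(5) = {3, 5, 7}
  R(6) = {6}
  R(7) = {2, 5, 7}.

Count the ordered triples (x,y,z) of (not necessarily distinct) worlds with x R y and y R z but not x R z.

17

Enumerating: (0,5,3), (0,5,7), (1,7,2), (1,7,5), (2,3,1), (2,5,7), (3,1,7), (3,2,5), (4,3,1), (4,3,2), (4,7,2), (4,7,5), (5,3,1), (5,3,2), (5,7,2), (7,2,3), (7,5,3).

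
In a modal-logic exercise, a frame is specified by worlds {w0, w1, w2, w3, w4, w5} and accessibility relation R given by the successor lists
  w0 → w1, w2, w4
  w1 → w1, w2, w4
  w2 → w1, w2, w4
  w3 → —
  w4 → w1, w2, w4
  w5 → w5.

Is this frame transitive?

Transitive: yes — every two-step R-path is closed by a direct edge.

Yes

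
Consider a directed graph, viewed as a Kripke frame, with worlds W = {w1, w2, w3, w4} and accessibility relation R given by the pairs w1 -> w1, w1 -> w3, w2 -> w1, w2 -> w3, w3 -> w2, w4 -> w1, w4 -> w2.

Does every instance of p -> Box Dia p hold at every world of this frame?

No

By correspondence theory, B is valid on a frame iff R is symmetric.
Symmetric: no — w1 R w3 but not w3 R w1.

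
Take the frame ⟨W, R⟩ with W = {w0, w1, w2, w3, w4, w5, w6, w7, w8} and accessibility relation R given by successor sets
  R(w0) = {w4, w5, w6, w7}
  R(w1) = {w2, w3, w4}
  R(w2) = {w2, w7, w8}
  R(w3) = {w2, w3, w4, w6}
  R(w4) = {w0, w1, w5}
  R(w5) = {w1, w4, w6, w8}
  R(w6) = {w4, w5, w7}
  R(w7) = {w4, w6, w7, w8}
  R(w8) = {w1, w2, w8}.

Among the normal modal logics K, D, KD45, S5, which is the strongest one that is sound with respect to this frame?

D

Serial (axiom D): yes — every world has a successor (e.g. w0 R w4).
Euclidean (axiom 5): no — w0 R w4 and w0 R w6, but not w4 R w6.
Transitive (axiom 4): no — w0 R w4 and w4 R w1, but not w0 R w1.
Reflexive (axiom T): no — w0 is not related to itself.
So F validates K, D; KD45 would additionally require R to be Euclidean and transitive. The strongest is D.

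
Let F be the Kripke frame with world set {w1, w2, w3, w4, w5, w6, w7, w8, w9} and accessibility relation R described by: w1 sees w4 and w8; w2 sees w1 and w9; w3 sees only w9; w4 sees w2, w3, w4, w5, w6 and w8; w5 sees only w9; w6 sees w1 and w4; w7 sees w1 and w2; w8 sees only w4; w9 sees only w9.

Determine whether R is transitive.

No

Transitive: no — w1 R w4 and w4 R w2, but not w1 R w2.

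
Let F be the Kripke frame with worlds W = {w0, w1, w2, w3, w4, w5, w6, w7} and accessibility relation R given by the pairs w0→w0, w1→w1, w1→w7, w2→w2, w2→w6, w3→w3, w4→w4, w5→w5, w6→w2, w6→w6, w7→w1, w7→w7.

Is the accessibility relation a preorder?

Yes

Reflexive: yes — every world is R-related to itself.
Transitive: yes — every two-step R-path is closed by a direct edge.
So R is a preorder.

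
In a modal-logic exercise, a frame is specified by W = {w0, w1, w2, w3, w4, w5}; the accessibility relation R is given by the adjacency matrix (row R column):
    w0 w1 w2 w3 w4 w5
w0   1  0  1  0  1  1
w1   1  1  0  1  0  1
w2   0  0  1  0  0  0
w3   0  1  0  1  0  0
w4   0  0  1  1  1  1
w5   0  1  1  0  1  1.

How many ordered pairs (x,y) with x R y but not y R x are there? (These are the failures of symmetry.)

7

Enumerating: (w0,w2), (w0,w4), (w0,w5), (w1,w0), (w4,w2), (w4,w3), (w5,w2).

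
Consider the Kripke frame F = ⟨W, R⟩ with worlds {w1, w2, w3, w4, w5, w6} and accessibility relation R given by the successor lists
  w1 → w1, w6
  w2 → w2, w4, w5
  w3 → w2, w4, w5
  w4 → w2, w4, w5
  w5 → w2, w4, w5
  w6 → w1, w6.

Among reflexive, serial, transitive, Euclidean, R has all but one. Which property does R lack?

Reflexive: no — w3 is not related to itself.
Serial: yes — every world has a successor (e.g. w1 R w1).
Transitive: yes — every two-step R-path is closed by a direct edge.
Euclidean: yes — any two successors of a common world are R-related.
Only reflexive fails.

reflexive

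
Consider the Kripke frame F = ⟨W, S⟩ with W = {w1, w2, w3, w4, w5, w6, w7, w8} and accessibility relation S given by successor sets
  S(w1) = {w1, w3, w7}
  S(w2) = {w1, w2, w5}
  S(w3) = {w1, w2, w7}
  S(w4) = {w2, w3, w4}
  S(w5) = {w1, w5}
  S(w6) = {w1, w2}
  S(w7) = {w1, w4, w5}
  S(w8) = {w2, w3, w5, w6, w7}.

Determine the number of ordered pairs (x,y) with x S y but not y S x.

Enumerating: (w2,w1), (w2,w5), (w3,w2), (w3,w7), (w4,w2), (w4,w3), (w5,w1), (w6,w1), (w6,w2), (w7,w4), (w7,w5), (w8,w2), (w8,w3), (w8,w5), (w8,w6), (w8,w7).

16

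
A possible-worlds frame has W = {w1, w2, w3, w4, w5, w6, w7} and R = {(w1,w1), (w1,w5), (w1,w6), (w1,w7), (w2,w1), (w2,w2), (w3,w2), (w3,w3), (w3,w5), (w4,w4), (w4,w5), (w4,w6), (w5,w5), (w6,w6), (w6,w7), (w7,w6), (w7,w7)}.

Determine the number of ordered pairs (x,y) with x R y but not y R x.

8

Enumerating: (w1,w5), (w1,w6), (w1,w7), (w2,w1), (w3,w2), (w3,w5), (w4,w5), (w4,w6).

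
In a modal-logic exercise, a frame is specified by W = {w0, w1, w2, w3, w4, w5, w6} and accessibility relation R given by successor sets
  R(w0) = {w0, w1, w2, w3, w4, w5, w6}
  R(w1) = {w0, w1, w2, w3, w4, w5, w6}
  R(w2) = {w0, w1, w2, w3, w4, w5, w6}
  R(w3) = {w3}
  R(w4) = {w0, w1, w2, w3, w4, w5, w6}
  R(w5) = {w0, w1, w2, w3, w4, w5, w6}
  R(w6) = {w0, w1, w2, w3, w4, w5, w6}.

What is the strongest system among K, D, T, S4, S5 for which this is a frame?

Serial (axiom D): yes — every world has a successor (e.g. w0 R w0).
Reflexive (axiom T): yes — every world is R-related to itself.
Transitive (axiom 4): yes — every two-step R-path is closed by a direct edge.
Euclidean (axiom 5): no — w0 R w3 and w0 R w1, but not w3 R w1.
So F validates K, D, T, S4; S5 would additionally require R to be Euclidean. The strongest is S4.

S4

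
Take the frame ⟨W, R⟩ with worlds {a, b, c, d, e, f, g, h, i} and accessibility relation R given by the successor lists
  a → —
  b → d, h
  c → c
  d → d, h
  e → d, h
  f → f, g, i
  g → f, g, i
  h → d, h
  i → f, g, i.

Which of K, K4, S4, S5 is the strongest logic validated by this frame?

Transitive (axiom 4): yes — every two-step R-path is closed by a direct edge.
Reflexive (axiom T): no — a is not related to itself.
Euclidean (axiom 5): yes — any two successors of a common world are R-related.
So F validates K, K4; S4 would additionally require R to be reflexive. The strongest is K4.

K4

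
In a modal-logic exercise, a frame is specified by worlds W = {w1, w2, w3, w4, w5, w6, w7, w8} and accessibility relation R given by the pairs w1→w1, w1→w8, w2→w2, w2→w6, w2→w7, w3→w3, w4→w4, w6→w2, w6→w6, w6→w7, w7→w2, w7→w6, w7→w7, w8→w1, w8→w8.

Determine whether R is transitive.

Yes

Transitive: yes — every two-step R-path is closed by a direct edge.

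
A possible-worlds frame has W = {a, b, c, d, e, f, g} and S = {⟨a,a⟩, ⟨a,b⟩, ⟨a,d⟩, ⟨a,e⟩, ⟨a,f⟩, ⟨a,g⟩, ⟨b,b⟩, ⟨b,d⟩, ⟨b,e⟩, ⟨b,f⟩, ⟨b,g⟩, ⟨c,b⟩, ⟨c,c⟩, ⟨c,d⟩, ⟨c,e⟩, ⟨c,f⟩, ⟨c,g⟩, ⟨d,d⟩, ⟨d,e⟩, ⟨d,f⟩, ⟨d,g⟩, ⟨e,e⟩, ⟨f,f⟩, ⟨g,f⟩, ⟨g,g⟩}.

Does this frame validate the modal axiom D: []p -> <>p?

The schema D characterises exactly the serial frames.
Serial: yes — every world has a successor (e.g. a S a).

Yes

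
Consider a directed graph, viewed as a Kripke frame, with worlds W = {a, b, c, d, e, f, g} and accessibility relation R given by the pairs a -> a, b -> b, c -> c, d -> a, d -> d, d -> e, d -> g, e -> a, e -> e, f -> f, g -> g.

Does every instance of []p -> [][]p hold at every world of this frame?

Yes

The schema 4 characterises exactly the transitive frames.
Transitive: yes — every two-step R-path is closed by a direct edge.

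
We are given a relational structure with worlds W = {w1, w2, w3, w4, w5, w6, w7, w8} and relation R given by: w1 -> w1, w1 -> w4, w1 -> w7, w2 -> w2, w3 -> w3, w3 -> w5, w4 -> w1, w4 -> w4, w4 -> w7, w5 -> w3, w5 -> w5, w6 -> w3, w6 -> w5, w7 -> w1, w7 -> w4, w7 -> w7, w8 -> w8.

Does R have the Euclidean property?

Yes

Euclidean: yes — any two successors of a common world are R-related.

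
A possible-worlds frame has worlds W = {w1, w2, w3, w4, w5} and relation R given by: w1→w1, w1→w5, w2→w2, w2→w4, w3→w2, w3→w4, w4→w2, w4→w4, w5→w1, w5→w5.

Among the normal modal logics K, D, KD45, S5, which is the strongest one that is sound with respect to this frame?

KD45

Serial (axiom D): yes — every world has a successor (e.g. w1 R w1).
Euclidean (axiom 5): yes — any two successors of a common world are R-related.
Transitive (axiom 4): yes — every two-step R-path is closed by a direct edge.
Reflexive (axiom T): no — w3 is not related to itself.
So F validates K, D, KD45; S5 would additionally require R to be reflexive. The strongest is KD45.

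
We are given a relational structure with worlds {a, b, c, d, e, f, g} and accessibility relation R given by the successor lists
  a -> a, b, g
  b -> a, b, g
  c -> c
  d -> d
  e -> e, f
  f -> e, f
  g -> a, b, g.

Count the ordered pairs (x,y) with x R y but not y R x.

0

R is symmetric; there are no such tuples.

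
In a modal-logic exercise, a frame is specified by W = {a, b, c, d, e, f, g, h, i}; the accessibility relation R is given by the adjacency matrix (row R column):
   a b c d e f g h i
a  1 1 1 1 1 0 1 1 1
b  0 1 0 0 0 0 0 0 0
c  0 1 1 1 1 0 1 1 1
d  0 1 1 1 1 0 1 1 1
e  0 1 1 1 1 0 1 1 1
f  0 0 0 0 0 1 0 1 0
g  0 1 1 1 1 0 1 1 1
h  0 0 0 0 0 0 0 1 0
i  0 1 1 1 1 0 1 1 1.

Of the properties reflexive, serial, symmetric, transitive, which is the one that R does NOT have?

symmetric

Reflexive: yes — every world is R-related to itself.
Serial: yes — every world has a successor (e.g. a R a).
Symmetric: no — a R b but not b R a.
Transitive: yes — every two-step R-path is closed by a direct edge.
Only symmetric fails.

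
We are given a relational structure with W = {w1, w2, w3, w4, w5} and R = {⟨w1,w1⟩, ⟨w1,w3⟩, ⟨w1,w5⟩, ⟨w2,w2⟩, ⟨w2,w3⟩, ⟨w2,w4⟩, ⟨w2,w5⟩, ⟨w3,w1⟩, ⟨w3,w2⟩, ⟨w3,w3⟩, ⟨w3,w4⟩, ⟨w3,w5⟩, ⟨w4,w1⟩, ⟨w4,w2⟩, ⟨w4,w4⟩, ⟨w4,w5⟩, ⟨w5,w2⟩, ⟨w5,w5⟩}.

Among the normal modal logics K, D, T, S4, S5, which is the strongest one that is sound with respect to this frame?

Serial (axiom D): yes — every world has a successor (e.g. w1 R w1).
Reflexive (axiom T): yes — every world is R-related to itself.
Transitive (axiom 4): no — w1 R w3 and w3 R w2, but not w1 R w2.
Euclidean (axiom 5): no — w1 R w5 and w1 R w3, but not w5 R w3.
So F validates K, D, T; S4 would additionally require R to be transitive. The strongest is T.

T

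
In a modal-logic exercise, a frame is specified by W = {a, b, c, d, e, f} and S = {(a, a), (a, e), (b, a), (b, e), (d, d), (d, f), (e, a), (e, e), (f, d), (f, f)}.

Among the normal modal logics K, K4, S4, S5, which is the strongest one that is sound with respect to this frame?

K4

Transitive (axiom 4): yes — every two-step S-path is closed by a direct edge.
Reflexive (axiom T): no — b is not related to itself.
Euclidean (axiom 5): yes — any two successors of a common world are S-related.
So F validates K, K4; S4 would additionally require S to be reflexive. The strongest is K4.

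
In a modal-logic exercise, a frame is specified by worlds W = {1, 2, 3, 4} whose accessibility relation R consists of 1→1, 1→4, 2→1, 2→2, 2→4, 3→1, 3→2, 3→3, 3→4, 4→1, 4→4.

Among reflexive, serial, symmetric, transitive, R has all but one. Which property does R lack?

symmetric

Reflexive: yes — every world is R-related to itself.
Serial: yes — every world has a successor (e.g. 1 R 1).
Symmetric: no — 2 R 1 but not 1 R 2.
Transitive: yes — every two-step R-path is closed by a direct edge.
Only symmetric fails.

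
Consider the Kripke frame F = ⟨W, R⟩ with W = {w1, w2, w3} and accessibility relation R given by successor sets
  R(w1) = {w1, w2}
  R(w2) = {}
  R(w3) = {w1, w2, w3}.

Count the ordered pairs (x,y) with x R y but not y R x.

3

Enumerating: (w1,w2), (w3,w1), (w3,w2).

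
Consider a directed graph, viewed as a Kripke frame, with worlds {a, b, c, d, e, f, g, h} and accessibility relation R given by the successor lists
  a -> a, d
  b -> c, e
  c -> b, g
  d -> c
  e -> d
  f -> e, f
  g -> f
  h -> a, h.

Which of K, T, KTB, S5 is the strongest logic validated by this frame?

K

Reflexive (axiom T): no — b is not related to itself.
Symmetric (axiom B): no — a R d but not d R a.
Euclidean (axiom 5): no — b R c and b R e, but not c R e.
So F validates K; T would additionally require R to be reflexive. The strongest is K.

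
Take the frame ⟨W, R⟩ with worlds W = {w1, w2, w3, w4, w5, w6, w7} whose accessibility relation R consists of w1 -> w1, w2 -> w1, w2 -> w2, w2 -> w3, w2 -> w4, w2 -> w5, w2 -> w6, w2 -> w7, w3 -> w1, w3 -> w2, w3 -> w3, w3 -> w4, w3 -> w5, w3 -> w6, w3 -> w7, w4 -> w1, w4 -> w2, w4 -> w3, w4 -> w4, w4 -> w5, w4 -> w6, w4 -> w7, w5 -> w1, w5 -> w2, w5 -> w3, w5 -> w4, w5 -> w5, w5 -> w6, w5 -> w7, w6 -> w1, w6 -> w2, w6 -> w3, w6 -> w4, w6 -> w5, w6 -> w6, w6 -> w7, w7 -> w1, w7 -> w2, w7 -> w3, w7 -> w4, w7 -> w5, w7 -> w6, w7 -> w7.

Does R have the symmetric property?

Symmetric: no — w2 R w1 but not w1 R w2.

No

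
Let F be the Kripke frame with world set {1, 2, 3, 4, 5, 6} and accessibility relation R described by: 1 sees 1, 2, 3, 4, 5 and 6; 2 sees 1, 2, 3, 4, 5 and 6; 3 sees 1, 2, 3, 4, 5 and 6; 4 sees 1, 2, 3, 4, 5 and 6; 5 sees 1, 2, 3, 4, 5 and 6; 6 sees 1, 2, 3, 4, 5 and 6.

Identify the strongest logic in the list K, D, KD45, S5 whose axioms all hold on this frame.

Serial (axiom D): yes — every world has a successor (e.g. 1 R 1).
Euclidean (axiom 5): yes — any two successors of a common world are R-related.
Transitive (axiom 4): yes — every two-step R-path is closed by a direct edge.
Reflexive (axiom T): yes — every world is R-related to itself.
So F validates K, D, KD45, S5. The strongest is S5.

S5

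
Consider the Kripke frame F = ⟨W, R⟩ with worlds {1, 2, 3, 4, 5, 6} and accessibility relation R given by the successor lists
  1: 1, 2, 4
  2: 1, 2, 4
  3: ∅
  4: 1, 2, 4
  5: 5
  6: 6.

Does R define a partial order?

Reflexive: no — 3 is not related to itself.
Transitive: yes — every two-step R-path is closed by a direct edge.
Antisymmetric: no — 1 R 2 and 2 R 1 with 1 ≠ 2.
So R is not a partial order.

No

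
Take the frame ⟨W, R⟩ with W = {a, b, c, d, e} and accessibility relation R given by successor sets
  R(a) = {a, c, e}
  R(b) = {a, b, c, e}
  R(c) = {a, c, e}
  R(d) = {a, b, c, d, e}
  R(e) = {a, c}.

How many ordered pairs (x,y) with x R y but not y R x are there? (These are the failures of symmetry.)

7

Enumerating: (b,a), (b,c), (b,e), (d,a), (d,b), (d,c), (d,e).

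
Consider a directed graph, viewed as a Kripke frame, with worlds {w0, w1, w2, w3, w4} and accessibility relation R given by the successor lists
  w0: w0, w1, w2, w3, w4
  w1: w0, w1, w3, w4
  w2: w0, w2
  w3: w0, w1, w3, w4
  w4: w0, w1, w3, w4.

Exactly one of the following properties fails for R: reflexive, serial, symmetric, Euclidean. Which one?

Reflexive: yes — every world is R-related to itself.
Serial: yes — every world has a successor (e.g. w0 R w0).
Symmetric: yes — every pair in R has its reverse in R.
Euclidean: no — w0 R w1 and w0 R w2, but not w1 R w2.
Only Euclidean fails.

Euclidean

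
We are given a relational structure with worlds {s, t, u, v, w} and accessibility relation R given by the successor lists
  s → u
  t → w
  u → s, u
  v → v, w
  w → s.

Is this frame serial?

Yes

Serial: yes — every world has a successor (e.g. s R u).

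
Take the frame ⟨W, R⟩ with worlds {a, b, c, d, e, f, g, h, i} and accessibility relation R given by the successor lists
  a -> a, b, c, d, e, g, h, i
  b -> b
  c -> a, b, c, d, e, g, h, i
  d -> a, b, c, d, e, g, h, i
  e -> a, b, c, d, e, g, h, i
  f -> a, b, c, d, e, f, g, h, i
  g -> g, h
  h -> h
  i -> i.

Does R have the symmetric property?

Symmetric: no — a R b but not b R a.

No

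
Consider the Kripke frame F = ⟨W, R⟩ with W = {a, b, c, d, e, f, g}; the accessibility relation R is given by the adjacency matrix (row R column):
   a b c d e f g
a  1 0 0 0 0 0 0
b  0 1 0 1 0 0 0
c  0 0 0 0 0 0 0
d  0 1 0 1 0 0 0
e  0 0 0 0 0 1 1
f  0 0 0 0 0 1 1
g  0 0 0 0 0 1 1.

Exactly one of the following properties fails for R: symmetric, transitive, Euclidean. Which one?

symmetric

Symmetric: no — e R f but not f R e.
Transitive: yes — every two-step R-path is closed by a direct edge.
Euclidean: yes — any two successors of a common world are R-related.
Only symmetric fails.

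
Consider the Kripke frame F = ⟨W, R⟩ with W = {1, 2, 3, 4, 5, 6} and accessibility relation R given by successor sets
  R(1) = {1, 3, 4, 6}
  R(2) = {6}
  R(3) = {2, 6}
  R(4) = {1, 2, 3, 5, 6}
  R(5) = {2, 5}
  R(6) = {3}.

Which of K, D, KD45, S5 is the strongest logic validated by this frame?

Serial (axiom D): yes — every world has a successor (e.g. 1 R 1).
Euclidean (axiom 5): no — 1 R 3 and 1 R 4, but not 3 R 4.
Transitive (axiom 4): no — 1 R 3 and 3 R 2, but not 1 R 2.
Reflexive (axiom T): no — 2 is not related to itself.
So F validates K, D; KD45 would additionally require R to be Euclidean and transitive. The strongest is D.

D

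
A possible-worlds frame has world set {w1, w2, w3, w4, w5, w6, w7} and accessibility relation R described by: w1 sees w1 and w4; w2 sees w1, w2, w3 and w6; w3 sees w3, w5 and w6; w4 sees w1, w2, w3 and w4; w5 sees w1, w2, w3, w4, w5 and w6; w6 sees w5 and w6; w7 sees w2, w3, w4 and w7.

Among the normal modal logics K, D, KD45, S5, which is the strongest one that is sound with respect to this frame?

Serial (axiom D): yes — every world has a successor (e.g. w1 R w1).
Euclidean (axiom 5): no — w2 R w1 and w2 R w3, but not w1 R w3.
Transitive (axiom 4): no — w1 R w4 and w4 R w2, but not w1 R w2.
Reflexive (axiom T): yes — every world is R-related to itself.
So F validates K, D; KD45 would additionally require R to be Euclidean and transitive. The strongest is D.

D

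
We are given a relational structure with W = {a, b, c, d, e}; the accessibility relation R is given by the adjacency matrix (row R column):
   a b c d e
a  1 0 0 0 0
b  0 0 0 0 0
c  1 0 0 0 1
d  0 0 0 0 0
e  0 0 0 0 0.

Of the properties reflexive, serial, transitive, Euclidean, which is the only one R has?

Reflexive: no — b is not related to itself.
Serial: no — b has no R-successor.
Transitive: yes — every two-step R-path is closed by a direct edge.
Euclidean: no — c R a and c R e, but not a R e.
Only transitive holds.

transitive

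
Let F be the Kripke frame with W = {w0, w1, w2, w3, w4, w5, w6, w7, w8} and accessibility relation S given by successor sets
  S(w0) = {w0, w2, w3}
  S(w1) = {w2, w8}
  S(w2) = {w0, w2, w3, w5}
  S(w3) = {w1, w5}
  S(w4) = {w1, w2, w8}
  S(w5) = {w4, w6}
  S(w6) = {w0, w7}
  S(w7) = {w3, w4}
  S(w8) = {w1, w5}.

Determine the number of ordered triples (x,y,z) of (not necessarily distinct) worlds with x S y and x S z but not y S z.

Enumerating: (w0,w3,w0), (w0,w3,w2), (w0,w3,w3), (w1,w2,w8), (w1,w8,w2), (w1,w8,w8), (w2,w0,w5), (w2,w3,w0), (w2,w3,w2), (w2,w3,w3), (w2,w5,w0), (w2,w5,w2), … and 26 more.
Total: 38.

38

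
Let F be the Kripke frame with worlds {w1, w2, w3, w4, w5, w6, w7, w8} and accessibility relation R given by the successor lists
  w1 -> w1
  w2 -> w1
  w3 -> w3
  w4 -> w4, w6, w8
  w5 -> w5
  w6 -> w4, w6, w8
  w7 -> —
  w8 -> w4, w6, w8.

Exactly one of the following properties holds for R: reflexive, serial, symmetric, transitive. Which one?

Reflexive: no — w2 is not related to itself.
Serial: no — w7 has no R-successor.
Symmetric: no — w2 R w1 but not w1 R w2.
Transitive: yes — every two-step R-path is closed by a direct edge.
Only transitive holds.

transitive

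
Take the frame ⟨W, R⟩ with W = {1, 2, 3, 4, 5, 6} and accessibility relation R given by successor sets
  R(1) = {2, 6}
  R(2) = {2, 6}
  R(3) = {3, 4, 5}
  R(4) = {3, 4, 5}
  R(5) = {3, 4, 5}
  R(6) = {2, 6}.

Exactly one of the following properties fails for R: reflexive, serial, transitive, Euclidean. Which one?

Reflexive: no — 1 is not related to itself.
Serial: yes — every world has a successor (e.g. 1 R 2).
Transitive: yes — every two-step R-path is closed by a direct edge.
Euclidean: yes — any two successors of a common world are R-related.
Only reflexive fails.

reflexive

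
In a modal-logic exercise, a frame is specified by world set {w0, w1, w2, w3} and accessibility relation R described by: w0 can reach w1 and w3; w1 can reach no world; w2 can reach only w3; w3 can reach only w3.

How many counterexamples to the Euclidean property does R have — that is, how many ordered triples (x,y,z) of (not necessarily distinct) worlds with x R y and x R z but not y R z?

Enumerating: (w0,w1,w1), (w0,w1,w3), (w0,w3,w1).

3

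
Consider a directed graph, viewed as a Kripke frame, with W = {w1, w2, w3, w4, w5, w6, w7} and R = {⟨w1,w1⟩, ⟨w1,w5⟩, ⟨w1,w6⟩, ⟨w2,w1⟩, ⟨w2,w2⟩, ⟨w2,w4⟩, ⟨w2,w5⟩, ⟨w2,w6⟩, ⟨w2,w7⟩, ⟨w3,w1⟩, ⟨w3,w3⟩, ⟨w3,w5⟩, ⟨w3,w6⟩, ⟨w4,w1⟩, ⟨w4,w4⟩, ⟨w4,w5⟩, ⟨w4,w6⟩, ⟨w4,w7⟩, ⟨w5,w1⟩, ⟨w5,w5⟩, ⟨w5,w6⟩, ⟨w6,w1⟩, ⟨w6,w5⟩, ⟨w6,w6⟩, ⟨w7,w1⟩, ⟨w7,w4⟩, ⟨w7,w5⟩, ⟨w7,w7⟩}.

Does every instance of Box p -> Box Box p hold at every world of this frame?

The schema 4 characterises exactly the transitive frames.
Transitive: no — w7 R w1 and w1 R w6, but not w7 R w6.

No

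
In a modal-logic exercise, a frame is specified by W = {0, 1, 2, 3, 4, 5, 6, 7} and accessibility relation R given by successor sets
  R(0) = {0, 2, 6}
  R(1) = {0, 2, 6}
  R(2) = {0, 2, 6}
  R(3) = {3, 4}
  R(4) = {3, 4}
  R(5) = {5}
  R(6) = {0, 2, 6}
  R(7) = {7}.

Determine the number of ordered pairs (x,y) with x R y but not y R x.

3

Enumerating: (1,0), (1,2), (1,6).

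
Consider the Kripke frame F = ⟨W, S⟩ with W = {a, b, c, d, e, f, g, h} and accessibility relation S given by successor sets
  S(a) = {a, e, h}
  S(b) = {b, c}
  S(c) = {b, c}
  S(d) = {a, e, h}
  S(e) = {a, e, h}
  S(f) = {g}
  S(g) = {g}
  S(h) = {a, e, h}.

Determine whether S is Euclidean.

Euclidean: yes — any two successors of a common world are S-related.

Yes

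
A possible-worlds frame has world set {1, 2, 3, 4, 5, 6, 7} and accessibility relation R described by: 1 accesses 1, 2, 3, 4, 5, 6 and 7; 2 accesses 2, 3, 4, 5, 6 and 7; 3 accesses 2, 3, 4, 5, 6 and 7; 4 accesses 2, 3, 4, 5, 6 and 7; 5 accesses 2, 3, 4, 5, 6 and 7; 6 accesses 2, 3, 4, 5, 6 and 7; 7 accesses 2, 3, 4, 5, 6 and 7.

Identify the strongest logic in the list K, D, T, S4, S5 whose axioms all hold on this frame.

Serial (axiom D): yes — every world has a successor (e.g. 1 R 1).
Reflexive (axiom T): yes — every world is R-related to itself.
Transitive (axiom 4): yes — every two-step R-path is closed by a direct edge.
Euclidean (axiom 5): no — 1 R 2 and 1 R 1, but not 2 R 1.
So F validates K, D, T, S4; S5 would additionally require R to be Euclidean. The strongest is S4.

S4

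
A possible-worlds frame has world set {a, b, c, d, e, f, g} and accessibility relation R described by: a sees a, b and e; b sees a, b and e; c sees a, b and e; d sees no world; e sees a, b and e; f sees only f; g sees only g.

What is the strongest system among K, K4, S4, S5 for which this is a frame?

Transitive (axiom 4): yes — every two-step R-path is closed by a direct edge.
Reflexive (axiom T): no — c is not related to itself.
Euclidean (axiom 5): yes — any two successors of a common world are R-related.
So F validates K, K4; S4 would additionally require R to be reflexive. The strongest is K4.

K4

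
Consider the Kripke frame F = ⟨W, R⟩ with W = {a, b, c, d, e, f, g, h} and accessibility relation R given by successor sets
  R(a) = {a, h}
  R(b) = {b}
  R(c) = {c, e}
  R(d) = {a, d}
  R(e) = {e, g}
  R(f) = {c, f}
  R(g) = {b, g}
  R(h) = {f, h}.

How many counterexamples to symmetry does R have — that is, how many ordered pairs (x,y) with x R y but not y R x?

Enumerating: (a,h), (c,e), (d,a), (e,g), (f,c), (g,b), (h,f).

7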